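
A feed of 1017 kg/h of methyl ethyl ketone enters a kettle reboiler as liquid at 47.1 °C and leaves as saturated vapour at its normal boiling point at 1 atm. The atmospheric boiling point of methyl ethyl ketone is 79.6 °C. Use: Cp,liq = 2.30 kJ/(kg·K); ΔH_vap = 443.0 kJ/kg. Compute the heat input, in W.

liquid 47.1→79.6 °C: 74.75 kJ/kg
vaporisation at 79.6 °C: 443 kJ/kg
Δh = 74.75 + 443 = 517.75 kJ/kg
Q = ṁ·Δh = 1017 kg/h × 517.75 kJ/kg = 526550 kJ/h
|Q| = 146.26 kW = 146260 W

Q = 146000 W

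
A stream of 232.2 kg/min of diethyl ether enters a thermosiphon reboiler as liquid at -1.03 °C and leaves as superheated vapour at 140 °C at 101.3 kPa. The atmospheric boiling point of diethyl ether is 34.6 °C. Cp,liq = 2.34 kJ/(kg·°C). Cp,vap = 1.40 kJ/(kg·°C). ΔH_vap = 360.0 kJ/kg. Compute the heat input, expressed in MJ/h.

liquid -1.03→34.6 °C: 83.374 kJ/kg
vaporisation at 34.6 °C: 360 kJ/kg
vapour 34.6→140 °C: 147.56 kJ/kg
Δh = 83.374 + 360 + 147.56 = 590.93 kJ/kg
Q = ṁ·Δh = 232.2 kg/min × 590.93 kJ/kg = 137210 kJ/min
|Q| = 2286.9 kW = 8232.9 MJ/h

Q = 8230 MJ/h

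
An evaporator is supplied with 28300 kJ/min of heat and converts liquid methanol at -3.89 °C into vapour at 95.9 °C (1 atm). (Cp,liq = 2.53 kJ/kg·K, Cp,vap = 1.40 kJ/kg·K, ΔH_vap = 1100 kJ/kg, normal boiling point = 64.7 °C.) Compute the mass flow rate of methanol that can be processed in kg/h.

Δh = 2.53×(64.7−-3.89) + 1100 + 1.40×(95.9−64.7) = 1317.2 kJ/kg
Q = 28300 kJ/min = 471.67 kJ/s = 1.698e+06 kJ/h
ṁ = Q/Δh = 1.698e+06 / 1317.2 = 1289.1 kg/h

ṁ = 1290 kg/h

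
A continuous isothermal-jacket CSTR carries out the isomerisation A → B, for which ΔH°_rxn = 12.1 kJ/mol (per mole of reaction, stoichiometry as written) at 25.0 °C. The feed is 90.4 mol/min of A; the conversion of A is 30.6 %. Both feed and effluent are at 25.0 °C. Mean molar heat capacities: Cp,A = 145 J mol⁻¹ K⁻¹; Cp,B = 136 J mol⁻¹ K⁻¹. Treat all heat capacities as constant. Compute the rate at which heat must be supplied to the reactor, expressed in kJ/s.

Extent of reaction ξ = 0.306 × 90.4 = 27.662 mol/min
Reaction term: ξ·ΔH°_rxn = 27.662 × 12.1 = 334.72 kJ/min
Q = ΔH = 334.72 kJ/min = 5.5786 kW
Heat supplied = 5.5786 kJ/s

Q_in = 5.58 kJ/s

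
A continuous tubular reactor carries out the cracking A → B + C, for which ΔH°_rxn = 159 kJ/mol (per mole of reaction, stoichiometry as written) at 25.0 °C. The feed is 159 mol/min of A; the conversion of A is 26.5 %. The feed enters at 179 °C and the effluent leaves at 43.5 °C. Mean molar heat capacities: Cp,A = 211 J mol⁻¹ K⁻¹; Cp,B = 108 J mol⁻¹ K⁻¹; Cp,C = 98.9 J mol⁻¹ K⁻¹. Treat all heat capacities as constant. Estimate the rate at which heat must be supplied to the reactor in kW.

Q_in = 35.8 kW

Extent of reaction ξ = 0.265 × 159 = 42.135 mol/min
Reaction term: ξ·ΔH°_rxn = 42.135 × 159 = 6699.5 kJ/min
Sensible, feed 179→25 °C: -5166.5 kJ/min
Outlet flows (mol/min): A 116.86, B 42.135, C 42.135
Sensible, products 25→43.5 °C: 617.46 kJ/min
Q = ΔH = 2150.4 kJ/min = 35.84 kW
Heat supplied = 35.84 kW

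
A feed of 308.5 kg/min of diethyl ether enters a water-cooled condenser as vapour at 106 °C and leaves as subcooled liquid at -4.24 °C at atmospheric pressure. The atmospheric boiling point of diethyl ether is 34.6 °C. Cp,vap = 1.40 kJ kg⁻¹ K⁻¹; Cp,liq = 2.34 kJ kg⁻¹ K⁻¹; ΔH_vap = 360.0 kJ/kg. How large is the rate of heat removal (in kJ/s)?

vapour 106→34.6 °C: -99.96 kJ/kg
condensation at 34.6 °C: -360 kJ/kg
liquid 34.6→-4.24 °C: -90.886 kJ/kg
Δh = -99.96 + -360 + -90.886 = -550.85 kJ/kg
Q = ṁ·Δh = 308.5 kg/min × -550.85 kJ/kg = -169940 kJ/min
|Q| = 2832.3 kW

Q_c = 2830 kJ/s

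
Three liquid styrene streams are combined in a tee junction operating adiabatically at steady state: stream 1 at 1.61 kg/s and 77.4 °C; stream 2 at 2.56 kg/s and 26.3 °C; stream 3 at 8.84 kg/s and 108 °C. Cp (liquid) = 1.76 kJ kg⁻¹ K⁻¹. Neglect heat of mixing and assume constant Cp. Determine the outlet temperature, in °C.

Energy balance with Q = 0: Σ ṁᵢCp,ᵢ(T_out − Tᵢ) = 0
Σ ṁᵢCp,ᵢTᵢ = 1.61×1.76×77.4 + 2.56×1.76×26.3 + 8.84×1.76×108 = 2018.1
Σ ṁᵢCp,ᵢ = 1.61×1.76 + 2.56×1.76 + 8.84×1.76 = 22.898
T_out = 2018.1 / 22.898 = 88.137 °C

T_out = 88.1 °C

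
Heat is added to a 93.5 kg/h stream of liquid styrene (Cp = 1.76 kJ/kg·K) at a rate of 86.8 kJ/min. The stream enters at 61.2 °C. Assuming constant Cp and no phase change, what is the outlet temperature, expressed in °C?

Q = 86.8 kJ/min = 5208 kJ/h
ΔT = Q/(ṁ·Cp) = 5208/(93.5×1.76) = 31.648 K
T_out = 61.2 + 31.648 = 92.848 °C

T_out = 92.8 °C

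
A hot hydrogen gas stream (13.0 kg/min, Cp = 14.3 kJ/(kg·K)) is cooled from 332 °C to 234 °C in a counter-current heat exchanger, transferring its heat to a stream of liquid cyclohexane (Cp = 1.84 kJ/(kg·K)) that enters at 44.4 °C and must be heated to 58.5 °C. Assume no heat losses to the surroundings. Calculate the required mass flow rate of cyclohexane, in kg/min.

ṁ_c = 702 kg/min

Heat released by hot stream: Q = 13.0 × 14.3 × (332 − 234) = 18218 kJ/min
Energy balance on cold side (adiabatic exchanger): Q = ṁ_c·Cp_c·(T_c,out − T_c,in)
ṁ_c = 18218 / [1.84 × (58.5 − 44.4)] = 702.21 kg/min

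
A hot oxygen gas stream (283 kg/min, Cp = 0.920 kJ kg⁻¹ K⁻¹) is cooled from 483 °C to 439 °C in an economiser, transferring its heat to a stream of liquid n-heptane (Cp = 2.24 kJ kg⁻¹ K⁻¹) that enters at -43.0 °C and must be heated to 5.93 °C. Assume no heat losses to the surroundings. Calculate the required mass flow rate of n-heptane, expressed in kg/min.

Heat released by hot stream: Q = 283 × 0.920 × (483 − 439) = 11456 kJ/min
Energy balance on cold side (adiabatic exchanger): Q = ṁ_c·Cp_c·(T_c,out − T_c,in)
ṁ_c = 11456 / [2.24 × (5.93 − -43.0)] = 104.52 kg/min

ṁ_c = 105 kg/min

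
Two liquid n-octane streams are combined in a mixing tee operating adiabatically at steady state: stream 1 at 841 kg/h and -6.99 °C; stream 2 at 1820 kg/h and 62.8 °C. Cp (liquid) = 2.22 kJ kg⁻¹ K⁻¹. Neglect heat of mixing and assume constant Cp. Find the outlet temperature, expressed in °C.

Adiabatic, steady state ⇒ Σ ṁᵢCp,ᵢ(T_out − Tᵢ) = 0
Σ ṁᵢCp,ᵢTᵢ = 841×2.22×-6.99 + 1820×2.22×62.8 = 240690
Σ ṁᵢCp,ᵢ = 841×2.22 + 1820×2.22 = 5907.4
T_out = 240690 / 5907.4 = 40.743 °C

T_out = 40.7 °C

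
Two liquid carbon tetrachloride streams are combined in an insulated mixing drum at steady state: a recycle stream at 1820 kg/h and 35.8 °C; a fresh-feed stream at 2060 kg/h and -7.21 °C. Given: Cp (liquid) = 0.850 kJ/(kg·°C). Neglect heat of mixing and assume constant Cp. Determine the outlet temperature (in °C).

T_out = 13.0 °C

Adiabatic, steady state ⇒ Σ ṁᵢCp,ᵢ(T_out − Tᵢ) = 0
Σ ṁᵢCp,ᵢTᵢ = 1820×0.850×35.8 + 2060×0.850×-7.21 = 42758
Σ ṁᵢCp,ᵢ = 1820×0.850 + 2060×0.850 = 3298
T_out = 42758 / 3298 = 12.965 °C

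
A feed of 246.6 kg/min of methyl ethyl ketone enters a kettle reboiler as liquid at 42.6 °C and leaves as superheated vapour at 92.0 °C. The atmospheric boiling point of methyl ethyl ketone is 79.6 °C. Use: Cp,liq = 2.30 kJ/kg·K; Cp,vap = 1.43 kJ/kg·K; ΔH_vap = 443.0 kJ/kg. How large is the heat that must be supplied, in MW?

Q = 2.24 MW

liquid 42.6→79.6 °C: 85.1 kJ/kg
vaporisation at 79.6 °C: 443 kJ/kg
vapour 79.6→92.0 °C: 17.732 kJ/kg
Δh = 85.1 + 443 + 17.732 = 545.83 kJ/kg
Q = ṁ·Δh = 246.6 kg/min × 545.83 kJ/kg = 134600 kJ/min
|Q| = 2243.4 kW = 2.2434 MW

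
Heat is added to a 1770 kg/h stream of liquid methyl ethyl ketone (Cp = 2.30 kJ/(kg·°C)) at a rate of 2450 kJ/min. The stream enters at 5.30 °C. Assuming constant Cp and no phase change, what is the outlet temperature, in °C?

Q = 2450 kJ/min = 147000 kJ/h
ΔT = Q/(ṁ·Cp) = 147000/(1770×2.30) = 36.109 K
T_out = 5.30 + 36.109 = 41.409 °C

T_out = 41.4 °C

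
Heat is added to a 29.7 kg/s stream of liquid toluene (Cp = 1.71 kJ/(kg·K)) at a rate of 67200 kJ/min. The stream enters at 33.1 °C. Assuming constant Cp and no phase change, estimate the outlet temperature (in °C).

Q = 67200 kJ/min = 1120 kJ/s
ΔT = Q/(ṁ·Cp) = 1120/(29.7×1.71) = 22.053 K
T_out = 33.1 + 22.053 = 55.153 °C

T_out = 55.2 °C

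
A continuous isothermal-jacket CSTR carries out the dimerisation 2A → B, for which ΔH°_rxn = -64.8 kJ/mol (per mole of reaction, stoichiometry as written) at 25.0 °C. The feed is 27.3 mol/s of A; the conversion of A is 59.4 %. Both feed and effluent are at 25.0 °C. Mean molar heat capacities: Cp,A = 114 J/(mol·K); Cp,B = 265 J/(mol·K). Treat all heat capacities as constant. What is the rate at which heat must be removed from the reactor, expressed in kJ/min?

Q_out = 31500 kJ/min

Extent of reaction ξ = 0.594 × 27.3 / 2 = 8.1081 mol/s
Reaction term: ξ·ΔH°_rxn = 8.1081 × -64.8 = -525.4 kJ/s
Q = ΔH = -525.4 kJ/s = -525.4 kW
Heat removed = 31524 kJ/min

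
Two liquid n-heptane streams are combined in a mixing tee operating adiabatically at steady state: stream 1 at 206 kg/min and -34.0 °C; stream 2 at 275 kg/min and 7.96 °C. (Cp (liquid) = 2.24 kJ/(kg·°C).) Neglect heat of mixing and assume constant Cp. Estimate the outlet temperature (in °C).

Energy balance with Q = 0: Σ ṁᵢCp,ᵢ(T_out − Tᵢ) = 0
T_out = Σ ṁᵢCp,ᵢTᵢ / Σ ṁᵢCp,ᵢ
      = -10786 / 1077.4 = -10.01 °C

T_out = -10.0 °C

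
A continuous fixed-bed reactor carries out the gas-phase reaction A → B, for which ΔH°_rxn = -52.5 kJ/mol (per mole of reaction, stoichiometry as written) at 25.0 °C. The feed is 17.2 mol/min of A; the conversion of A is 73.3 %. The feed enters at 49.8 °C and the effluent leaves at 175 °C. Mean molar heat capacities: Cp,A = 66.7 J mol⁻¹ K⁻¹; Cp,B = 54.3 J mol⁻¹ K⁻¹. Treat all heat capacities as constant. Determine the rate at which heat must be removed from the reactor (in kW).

Q_out = 9.03 kW

Extent of reaction ξ = 0.733 × 17.2 = 12.608 mol/min
Reaction term: ξ·ΔH°_rxn = 12.608 × -52.5 = -661.9 kJ/min
Sensible, feed 49.8→25 °C: -28.452 kJ/min
Outlet flows (mol/min): A 4.5924, B 12.608
Sensible, products 25→175 °C: 148.64 kJ/min
Q = ΔH = -541.71 kJ/min = -9.0286 kW
Heat removed = 9.0286 kW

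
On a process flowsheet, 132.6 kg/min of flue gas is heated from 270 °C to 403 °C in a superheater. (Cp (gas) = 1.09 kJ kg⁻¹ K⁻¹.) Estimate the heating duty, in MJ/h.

Q = 1150 MJ/h

Q = ṁ·Cp·ΔT = 132.6 × 1.09 × (403 − 270) = 19223 kJ/min
Converting: 19223 / 60 s = 320.38 kW
Heating duty = 1153.4 MJ/h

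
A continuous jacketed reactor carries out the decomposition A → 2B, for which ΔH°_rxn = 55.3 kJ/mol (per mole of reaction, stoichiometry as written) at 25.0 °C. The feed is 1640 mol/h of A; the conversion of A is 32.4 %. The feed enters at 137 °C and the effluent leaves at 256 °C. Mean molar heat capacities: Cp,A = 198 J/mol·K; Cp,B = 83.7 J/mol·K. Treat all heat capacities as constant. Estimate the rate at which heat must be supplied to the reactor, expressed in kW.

Extent of reaction ξ = 0.324 × 1640 = 531.36 mol/h
Reaction term: ξ·ΔH°_rxn = 531.36 × 55.3 = 29384 kJ/h
Sensible, feed 137→25 °C: -36369 kJ/h
Outlet flows (mol/h): A 1108.6, B 1062.7
Sensible, products 25→256 °C: 71254 kJ/h
Q = ΔH = 64270 kJ/h = 17.853 kW
Heat supplied = 17.853 kW

Q_in = 17.9 kW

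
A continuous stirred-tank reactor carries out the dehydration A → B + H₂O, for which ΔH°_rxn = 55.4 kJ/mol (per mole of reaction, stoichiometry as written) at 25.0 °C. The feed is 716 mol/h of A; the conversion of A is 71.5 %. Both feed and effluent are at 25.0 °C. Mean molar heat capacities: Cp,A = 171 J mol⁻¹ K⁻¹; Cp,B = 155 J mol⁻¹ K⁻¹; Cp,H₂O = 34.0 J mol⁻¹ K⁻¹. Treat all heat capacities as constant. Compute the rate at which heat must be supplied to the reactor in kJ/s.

Q_in = 7.88 kJ/s

Extent of reaction ξ = 0.715 × 716 = 511.94 mol/h
Reaction term: ξ·ΔH°_rxn = 511.94 × 55.4 = 28361 kJ/h
Q = ΔH = 28361 kJ/h = 7.8782 kW
Heat supplied = 7.8782 kJ/s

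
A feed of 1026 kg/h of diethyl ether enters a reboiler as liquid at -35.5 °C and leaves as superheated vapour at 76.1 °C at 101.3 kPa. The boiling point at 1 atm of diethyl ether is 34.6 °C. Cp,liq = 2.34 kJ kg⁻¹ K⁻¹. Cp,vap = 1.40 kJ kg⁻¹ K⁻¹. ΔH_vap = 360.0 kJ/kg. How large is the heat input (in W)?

Q = 166000 W

liquid -35.5→34.6 °C: 164.03 kJ/kg
vaporisation at 34.6 °C: 360 kJ/kg
vapour 34.6→76.1 °C: 58.1 kJ/kg
Δh = 164.03 + 360 + 58.1 = 582.13 kJ/kg
Q = ṁ·Δh = 1026 kg/h × 582.13 kJ/kg = 597270 kJ/h
|Q| = 165.91 kW = 165910 W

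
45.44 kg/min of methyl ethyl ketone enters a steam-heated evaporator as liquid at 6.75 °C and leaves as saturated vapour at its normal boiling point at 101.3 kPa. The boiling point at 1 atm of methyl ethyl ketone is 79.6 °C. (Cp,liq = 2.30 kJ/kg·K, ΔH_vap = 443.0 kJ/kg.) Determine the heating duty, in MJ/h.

Q = 1660 MJ/h

liquid 6.75→79.6 °C: 167.55 kJ/kg
vaporisation at 79.6 °C: 443 kJ/kg
Δh = 167.55 + 443 = 610.55 kJ/kg
Q = ṁ·Δh = 45.44 kg/min × 610.55 kJ/kg = 27744 kJ/min
|Q| = 462.39 kW = 1664.6 MJ/h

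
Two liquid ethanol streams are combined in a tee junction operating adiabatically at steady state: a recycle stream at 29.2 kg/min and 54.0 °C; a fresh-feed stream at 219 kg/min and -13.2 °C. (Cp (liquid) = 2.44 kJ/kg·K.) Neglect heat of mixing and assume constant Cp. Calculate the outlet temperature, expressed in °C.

Energy balance with Q = 0: Σ ṁᵢCp,ᵢ(T_out − Tᵢ) = 0
Σ ṁᵢCp,ᵢTᵢ = 29.2×2.44×54.0 + 219×2.44×-13.2 = -3206.2
Σ ṁᵢCp,ᵢ = 29.2×2.44 + 219×2.44 = 605.61
T_out = -3206.2 / 605.61 = -5.2941 °C

T_out = -5.29 °C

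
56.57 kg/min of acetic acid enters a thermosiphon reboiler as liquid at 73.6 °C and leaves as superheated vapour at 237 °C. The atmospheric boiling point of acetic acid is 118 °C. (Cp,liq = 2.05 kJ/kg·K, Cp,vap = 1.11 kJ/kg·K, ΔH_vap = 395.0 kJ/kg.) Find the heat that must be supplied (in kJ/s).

Q = 583 kJ/s

liquid 73.6→118 °C: 91.02 kJ/kg
vaporisation at 118 °C: 395 kJ/kg
vapour 118→237 °C: 132.09 kJ/kg
Δh = 91.02 + 395 + 132.09 = 618.11 kJ/kg
Q = ṁ·Δh = 56.57 kg/min × 618.11 kJ/kg = 34966 kJ/min
|Q| = 582.77 kW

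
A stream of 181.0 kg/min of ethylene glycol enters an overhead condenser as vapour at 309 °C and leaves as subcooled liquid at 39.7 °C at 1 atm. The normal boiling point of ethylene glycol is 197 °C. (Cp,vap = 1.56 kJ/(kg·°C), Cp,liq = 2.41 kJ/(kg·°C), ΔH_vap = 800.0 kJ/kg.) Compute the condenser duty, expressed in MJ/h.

vapour 309→197 °C: -174.72 kJ/kg
condensation at 197 °C: -800 kJ/kg
liquid 197→39.7 °C: -379.09 kJ/kg
Δh = -174.72 + -800 + -379.09 = -1353.8 kJ/kg
Q = ṁ·Δh = 181.0 kg/min × -1353.8 kJ/kg = -245040 kJ/min
|Q| = 4084 kW = 14702 MJ/h

Q_c = 14700 MJ/h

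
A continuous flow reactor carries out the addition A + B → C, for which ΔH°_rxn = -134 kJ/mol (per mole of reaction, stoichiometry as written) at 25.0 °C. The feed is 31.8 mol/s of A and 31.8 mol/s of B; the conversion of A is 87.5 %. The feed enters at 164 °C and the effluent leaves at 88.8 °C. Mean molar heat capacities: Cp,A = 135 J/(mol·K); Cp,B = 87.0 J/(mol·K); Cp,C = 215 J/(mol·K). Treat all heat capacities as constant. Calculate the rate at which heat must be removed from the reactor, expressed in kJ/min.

Extent of reaction ξ = 0.875 × 31.8 = 27.825 mol/s
Reaction term: ξ·ΔH°_rxn = 27.825 × -134 = -3728.5 kJ/s
Sensible, feed 164→25 °C: -981.28 kJ/s
Outlet flows (mol/s): A 3.975, B 3.975, C 27.825
Sensible, products 25→88.8 °C: 437.98 kJ/s
Q = ΔH = -4271.9 kJ/s = -4271.9 kW
Heat removed = 256310 kJ/min

Q_out = 256000 kJ/min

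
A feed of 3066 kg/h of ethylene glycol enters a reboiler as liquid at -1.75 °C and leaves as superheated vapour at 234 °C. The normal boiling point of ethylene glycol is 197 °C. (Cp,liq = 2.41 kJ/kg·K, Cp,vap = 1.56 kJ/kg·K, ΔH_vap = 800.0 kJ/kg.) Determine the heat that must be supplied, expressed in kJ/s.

liquid -1.75→197 °C: 478.99 kJ/kg
vaporisation at 197 °C: 800 kJ/kg
vapour 197→234 °C: 57.72 kJ/kg
Δh = 478.99 + 800 + 57.72 = 1336.7 kJ/kg
Q = ṁ·Δh = 3066 kg/h × 1336.7 kJ/kg = 4.0983e+06 kJ/h
|Q| = 1138.4 kW

Q = 1140 kJ/s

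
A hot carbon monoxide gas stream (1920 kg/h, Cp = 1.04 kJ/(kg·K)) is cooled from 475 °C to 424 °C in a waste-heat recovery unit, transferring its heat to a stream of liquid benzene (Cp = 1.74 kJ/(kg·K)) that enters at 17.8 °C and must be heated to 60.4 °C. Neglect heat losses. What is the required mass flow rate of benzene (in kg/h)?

ṁ_c = 1370 kg/h

Heat released by hot stream: Q = 1920 × 1.04 × (475 − 424) = 101840 kJ/h
Energy balance on cold side (adiabatic exchanger): Q = ṁ_c·Cp_c·(T_c,out − T_c,in)
ṁ_c = 101840 / [1.74 × (60.4 − 17.8)] = 1373.9 kg/h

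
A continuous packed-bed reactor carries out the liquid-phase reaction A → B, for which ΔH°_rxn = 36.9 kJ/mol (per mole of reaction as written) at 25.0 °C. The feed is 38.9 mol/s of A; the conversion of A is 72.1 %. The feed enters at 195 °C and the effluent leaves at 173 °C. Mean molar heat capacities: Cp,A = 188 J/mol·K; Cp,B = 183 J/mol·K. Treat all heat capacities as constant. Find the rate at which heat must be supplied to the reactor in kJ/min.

Q_in = 51200 kJ/min

Extent of reaction ξ = 0.721 × 38.9 = 28.047 mol/s
Reaction term: ξ·ΔH°_rxn = 28.047 × 36.9 = 1034.9 kJ/s
Sensible, feed 195→25 °C: -1243.2 kJ/s
Outlet flows (mol/s): A 10.853, B 28.047
Sensible, products 25→173 °C: 1061.6 kJ/s
Q = ΔH = 853.29 kJ/s = 853.29 kW
Heat supplied = 51197 kJ/min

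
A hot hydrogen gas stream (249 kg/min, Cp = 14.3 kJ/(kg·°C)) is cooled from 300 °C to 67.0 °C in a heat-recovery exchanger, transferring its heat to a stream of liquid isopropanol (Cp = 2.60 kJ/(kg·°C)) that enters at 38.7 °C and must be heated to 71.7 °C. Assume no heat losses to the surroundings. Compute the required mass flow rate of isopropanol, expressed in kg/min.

ṁ_c = 9670 kg/min

Heat released by hot stream: Q = 249 × 14.3 × (300 − 67.0) = 829640 kJ/min
Energy balance on cold side (adiabatic exchanger): Q = ṁ_c·Cp_c·(T_c,out − T_c,in)
ṁ_c = 829640 / [2.60 × (71.7 − 38.7)] = 9669.5 kg/min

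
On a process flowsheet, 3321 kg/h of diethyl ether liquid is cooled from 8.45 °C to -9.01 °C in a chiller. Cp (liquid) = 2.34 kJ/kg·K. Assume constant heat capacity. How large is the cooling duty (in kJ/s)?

Q_c = 37.7 kJ/s

Q = ṁ·Cp·ΔT = 3321 × 2.34 × (-9.01 − 8.45) = -135680 kJ/h
Converting: 135680 / 3600 s = 37.69 kW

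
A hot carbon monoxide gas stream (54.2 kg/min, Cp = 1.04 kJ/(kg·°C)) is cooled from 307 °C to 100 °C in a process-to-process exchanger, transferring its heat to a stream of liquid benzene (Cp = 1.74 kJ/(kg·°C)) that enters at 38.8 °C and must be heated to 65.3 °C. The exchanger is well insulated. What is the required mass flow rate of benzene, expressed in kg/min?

ṁ_c = 253 kg/min

Heat released by hot stream: Q = 54.2 × 1.04 × (307 − 100) = 11668 kJ/min
Energy balance on cold side (adiabatic exchanger): Q = ṁ_c·Cp_c·(T_c,out − T_c,in)
ṁ_c = 11668 / [1.74 × (65.3 − 38.8)] = 253.05 kg/min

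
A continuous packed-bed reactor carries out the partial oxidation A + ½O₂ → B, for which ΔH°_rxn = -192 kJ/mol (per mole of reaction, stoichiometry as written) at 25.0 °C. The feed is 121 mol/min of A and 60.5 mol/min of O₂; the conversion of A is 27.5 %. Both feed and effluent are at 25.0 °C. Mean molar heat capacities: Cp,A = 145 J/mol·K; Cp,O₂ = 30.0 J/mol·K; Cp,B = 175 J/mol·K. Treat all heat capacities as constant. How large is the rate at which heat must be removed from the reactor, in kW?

Extent of reaction ξ = 0.275 × 121 = 33.275 mol/min
Reaction term: ξ·ΔH°_rxn = 33.275 × -192 = -6388.8 kJ/min
Q = ΔH = -6388.8 kJ/min = -106.48 kW
Heat removed = 106.48 kW

Q_out = 106 kW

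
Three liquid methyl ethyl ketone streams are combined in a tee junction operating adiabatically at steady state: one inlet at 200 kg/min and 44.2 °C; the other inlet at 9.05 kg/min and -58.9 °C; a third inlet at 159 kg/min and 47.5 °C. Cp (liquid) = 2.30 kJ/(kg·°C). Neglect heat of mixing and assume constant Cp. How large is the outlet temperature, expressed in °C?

Adiabatic, steady state ⇒ Σ ṁᵢCp,ᵢ(T_out − Tᵢ) = 0
T_out = Σ ṁᵢCp,ᵢTᵢ / Σ ṁᵢCp,ᵢ
      = 36477 / 846.51 = 43.09 °C

T_out = 43.1 °C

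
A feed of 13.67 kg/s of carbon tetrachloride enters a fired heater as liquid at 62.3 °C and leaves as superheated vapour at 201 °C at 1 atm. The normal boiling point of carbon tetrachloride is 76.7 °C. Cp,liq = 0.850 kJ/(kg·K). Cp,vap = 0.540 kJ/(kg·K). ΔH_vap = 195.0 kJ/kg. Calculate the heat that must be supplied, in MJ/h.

Q = 13500 MJ/h

liquid 62.3→76.7 °C: 12.24 kJ/kg
vaporisation at 76.7 °C: 195 kJ/kg
vapour 76.7→201 °C: 67.122 kJ/kg
Δh = 12.24 + 195 + 67.122 = 274.36 kJ/kg
Q = ṁ·Δh = 13.67 kg/s × 274.36 kJ/kg = 3750.5 kJ/s
|Q| = 3750.5 kW = 13502 MJ/h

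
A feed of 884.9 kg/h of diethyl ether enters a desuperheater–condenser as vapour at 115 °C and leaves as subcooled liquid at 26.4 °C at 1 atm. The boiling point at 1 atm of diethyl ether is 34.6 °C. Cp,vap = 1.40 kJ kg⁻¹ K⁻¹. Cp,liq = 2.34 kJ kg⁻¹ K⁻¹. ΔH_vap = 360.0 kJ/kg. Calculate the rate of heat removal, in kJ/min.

Q_c = 7250 kJ/min

vapour 115→34.6 °C: -112.56 kJ/kg
condensation at 34.6 °C: -360 kJ/kg
liquid 34.6→26.4 °C: -19.188 kJ/kg
Δh = -112.56 + -360 + -19.188 = -491.75 kJ/kg
Q = ṁ·Δh = 884.9 kg/h × -491.75 kJ/kg = -435150 kJ/h
|Q| = 120.87 kW = 7252.5 kJ/min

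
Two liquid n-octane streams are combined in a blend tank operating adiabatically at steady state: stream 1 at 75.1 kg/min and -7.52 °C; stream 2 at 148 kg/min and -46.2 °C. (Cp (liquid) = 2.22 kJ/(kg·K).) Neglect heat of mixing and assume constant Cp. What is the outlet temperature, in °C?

No heat crosses the boundary, so H_out = H_in.
T_out = Σ ṁᵢCp,ᵢTᵢ / Σ ṁᵢCp,ᵢ
      = -16433 / 495.28 = -33.18 °C

T_out = -33.2 °C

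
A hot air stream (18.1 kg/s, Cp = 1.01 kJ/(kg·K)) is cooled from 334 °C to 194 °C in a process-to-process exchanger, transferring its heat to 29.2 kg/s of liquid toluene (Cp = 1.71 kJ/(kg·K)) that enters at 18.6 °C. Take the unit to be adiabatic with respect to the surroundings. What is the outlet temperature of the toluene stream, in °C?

Heat released by hot stream: Q = 18.1 × 1.01 × (334 − 194) = 2559.3 kJ/s
Energy balance on cold side (adiabatic exchanger): Q = ṁ_c·Cp_c·(T_c,out − T_c,in)
T_c,out = 18.6 + 2559.3/(29.2 × 1.71) = 69.857 °C

T_c,out = 69.9 °C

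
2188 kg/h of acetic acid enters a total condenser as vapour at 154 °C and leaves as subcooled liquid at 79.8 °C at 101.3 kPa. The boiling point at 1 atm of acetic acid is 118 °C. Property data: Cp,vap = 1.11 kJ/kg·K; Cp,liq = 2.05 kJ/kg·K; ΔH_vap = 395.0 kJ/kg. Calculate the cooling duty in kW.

vapour 154→118 °C: -39.96 kJ/kg
condensation at 118 °C: -395 kJ/kg
liquid 118→79.8 °C: -78.31 kJ/kg
Δh = -39.96 + -395 + -78.31 = -513.27 kJ/kg
Q = ṁ·Δh = 2188 kg/h × -513.27 kJ/kg = -1.123e+06 kJ/h
|Q| = 311.95 kW

Q_c = 312 kW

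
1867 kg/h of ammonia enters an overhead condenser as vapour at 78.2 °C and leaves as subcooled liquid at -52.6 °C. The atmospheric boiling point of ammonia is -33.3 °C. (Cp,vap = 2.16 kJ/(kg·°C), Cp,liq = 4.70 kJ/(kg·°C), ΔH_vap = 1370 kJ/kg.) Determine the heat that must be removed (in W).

Q_c = 882000 W

vapour 78.2→-33.3 °C: -240.84 kJ/kg
condensation at -33.3 °C: -1370 kJ/kg
liquid -33.3→-52.6 °C: -90.71 kJ/kg
Δh = -240.84 + -1370 + -90.71 = -1701.5 kJ/kg
Q = ṁ·Δh = 1867 kg/h × -1701.5 kJ/kg = -3.1768e+06 kJ/h
|Q| = 882.44 kW = 882440 W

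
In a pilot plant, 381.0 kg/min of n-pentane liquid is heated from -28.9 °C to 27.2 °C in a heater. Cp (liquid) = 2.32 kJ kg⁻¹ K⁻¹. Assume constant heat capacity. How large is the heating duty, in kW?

Q = ṁ·Cp·ΔT = 381.0 × 2.32 × (27.2 − -28.9) = 49588 kJ/min
Converting: 49588 / 60 s = 826.47 kW

Q = 826 kW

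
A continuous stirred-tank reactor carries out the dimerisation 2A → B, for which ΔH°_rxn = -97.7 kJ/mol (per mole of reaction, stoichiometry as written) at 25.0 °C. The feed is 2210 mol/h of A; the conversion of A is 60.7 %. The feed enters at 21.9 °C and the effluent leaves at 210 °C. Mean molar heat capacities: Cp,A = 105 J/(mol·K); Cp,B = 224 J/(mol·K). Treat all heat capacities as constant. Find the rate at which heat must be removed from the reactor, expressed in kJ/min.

Extent of reaction ξ = 0.607 × 2210 / 2 = 670.74 mol/h
Reaction term: ξ·ΔH°_rxn = 670.74 × -97.7 = -65531 kJ/h
Sensible, feed 21.9→25 °C: 719.36 kJ/h
Outlet flows (mol/h): A 868.53, B 670.74
Sensible, products 25→210 °C: 44666 kJ/h
Q = ΔH = -20145 kJ/h = -5.5958 kW
Heat removed = 335.75 kJ/min

Q_out = 336 kJ/min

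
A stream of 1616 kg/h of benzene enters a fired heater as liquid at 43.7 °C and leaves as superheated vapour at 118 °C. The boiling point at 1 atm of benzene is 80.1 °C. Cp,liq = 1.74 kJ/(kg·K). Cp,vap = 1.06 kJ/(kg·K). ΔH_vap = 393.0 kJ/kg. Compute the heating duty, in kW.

liquid 43.7→80.1 °C: 63.336 kJ/kg
vaporisation at 80.1 °C: 393 kJ/kg
vapour 80.1→118 °C: 40.174 kJ/kg
Δh = 63.336 + 393 + 40.174 = 496.51 kJ/kg
Q = ṁ·Δh = 1616 kg/h × 496.51 kJ/kg = 802360 kJ/h
|Q| = 222.88 kW

Q = 223 kW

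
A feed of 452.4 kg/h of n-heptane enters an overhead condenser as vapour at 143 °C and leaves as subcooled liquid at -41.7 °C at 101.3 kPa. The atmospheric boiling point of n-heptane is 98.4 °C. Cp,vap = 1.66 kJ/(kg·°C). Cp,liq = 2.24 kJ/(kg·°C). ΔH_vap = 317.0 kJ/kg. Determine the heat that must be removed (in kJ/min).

vapour 143→98.4 °C: -74.036 kJ/kg
condensation at 98.4 °C: -317 kJ/kg
liquid 98.4→-41.7 °C: -313.82 kJ/kg
Δh = -74.036 + -317 + -313.82 = -704.86 kJ/kg
Q = ṁ·Δh = 452.4 kg/h × -704.86 kJ/kg = -318880 kJ/h
|Q| = 88.577 kW = 5314.6 kJ/min

Q_c = 5310 kJ/min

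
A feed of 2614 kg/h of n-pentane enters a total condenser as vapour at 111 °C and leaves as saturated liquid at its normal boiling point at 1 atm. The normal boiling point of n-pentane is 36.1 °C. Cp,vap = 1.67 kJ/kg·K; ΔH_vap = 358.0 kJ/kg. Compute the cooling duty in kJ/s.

vapour 111→36.1 °C: -125.08 kJ/kg
condensation at 36.1 °C: -358 kJ/kg
Δh = -125.08 + -358 = -483.08 kJ/kg
Q = ṁ·Δh = 2614 kg/h × -483.08 kJ/kg = -1.2628e+06 kJ/h
|Q| = 350.77 kW

Q_c = 351 kJ/s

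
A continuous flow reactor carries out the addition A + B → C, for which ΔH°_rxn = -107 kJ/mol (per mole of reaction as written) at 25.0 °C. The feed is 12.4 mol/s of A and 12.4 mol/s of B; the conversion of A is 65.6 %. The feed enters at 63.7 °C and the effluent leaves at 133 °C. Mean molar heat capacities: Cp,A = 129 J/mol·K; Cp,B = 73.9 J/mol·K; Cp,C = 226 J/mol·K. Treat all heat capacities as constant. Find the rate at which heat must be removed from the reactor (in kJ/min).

Q_out = 40500 kJ/min

Extent of reaction ξ = 0.656 × 12.4 = 8.1344 mol/s
Reaction term: ξ·ΔH°_rxn = 8.1344 × -107 = -870.38 kJ/s
Sensible, feed 63.7→25 °C: -97.368 kJ/s
Outlet flows (mol/s): A 4.2656, B 4.2656, C 8.1344
Sensible, products 25→133 °C: 292.02 kJ/s
Q = ΔH = -675.73 kJ/s = -675.73 kW
Heat removed = 40544 kJ/min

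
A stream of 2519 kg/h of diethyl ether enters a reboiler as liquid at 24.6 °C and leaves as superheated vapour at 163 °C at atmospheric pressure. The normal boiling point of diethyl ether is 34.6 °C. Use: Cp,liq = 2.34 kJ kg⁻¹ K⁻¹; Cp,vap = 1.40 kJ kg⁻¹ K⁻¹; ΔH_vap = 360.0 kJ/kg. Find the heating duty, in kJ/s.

liquid 24.6→34.6 °C: 23.4 kJ/kg
vaporisation at 34.6 °C: 360 kJ/kg
vapour 34.6→163 °C: 179.76 kJ/kg
Δh = 23.4 + 360 + 179.76 = 563.16 kJ/kg
Q = ṁ·Δh = 2519 kg/h × 563.16 kJ/kg = 1.4186e+06 kJ/h
|Q| = 394.06 kW

Q = 394 kJ/s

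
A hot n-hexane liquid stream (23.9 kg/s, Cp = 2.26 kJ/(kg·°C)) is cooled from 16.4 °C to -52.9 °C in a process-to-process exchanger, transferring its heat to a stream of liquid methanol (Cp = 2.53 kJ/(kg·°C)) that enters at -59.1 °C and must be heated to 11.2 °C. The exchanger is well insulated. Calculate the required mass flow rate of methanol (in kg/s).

Heat released by hot stream: Q = 23.9 × 2.26 × (16.4 − -52.9) = 3743.2 kJ/s
Energy balance on cold side (adiabatic exchanger): Q = ṁ_c·Cp_c·(T_c,out − T_c,in)
ṁ_c = 3743.2 / [2.53 × (11.2 − -59.1)] = 21.046 kg/s

ṁ_c = 21.0 kg/s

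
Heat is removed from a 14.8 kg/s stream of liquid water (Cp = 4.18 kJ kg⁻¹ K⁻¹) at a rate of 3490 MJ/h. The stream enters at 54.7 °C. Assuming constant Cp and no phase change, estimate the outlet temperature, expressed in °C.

Q = 3490 MJ/h = 969.44 kJ/s
ΔT = Q/(ṁ·Cp) = 969.44/(14.8×4.18) = 15.671 K
T_out = 54.7 − 15.671 = 39.029 °C

T_out = 39.0 °C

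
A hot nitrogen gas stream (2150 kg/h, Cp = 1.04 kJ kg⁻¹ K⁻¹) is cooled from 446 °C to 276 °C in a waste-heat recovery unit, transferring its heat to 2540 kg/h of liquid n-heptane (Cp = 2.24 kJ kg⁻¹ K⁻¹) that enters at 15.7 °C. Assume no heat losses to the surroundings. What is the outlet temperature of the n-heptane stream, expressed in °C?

T_c,out = 82.5 °C

Heat released by hot stream: Q = 2150 × 1.04 × (446 − 276) = 380120 kJ/h
Energy balance on cold side (adiabatic exchanger): Q = ṁ_c·Cp_c·(T_c,out − T_c,in)
T_c,out = 15.7 + 380120/(2540 × 2.24) = 82.51 °C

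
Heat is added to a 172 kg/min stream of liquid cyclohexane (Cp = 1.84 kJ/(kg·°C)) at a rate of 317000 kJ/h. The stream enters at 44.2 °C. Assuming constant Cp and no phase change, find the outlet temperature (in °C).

T_out = 60.9 °C

Q = 317000 kJ/h = 5283.3 kJ/min
ΔT = Q/(ṁ·Cp) = 5283.3/(172×1.84) = 16.694 K
T_out = 44.2 + 16.694 = 60.894 °C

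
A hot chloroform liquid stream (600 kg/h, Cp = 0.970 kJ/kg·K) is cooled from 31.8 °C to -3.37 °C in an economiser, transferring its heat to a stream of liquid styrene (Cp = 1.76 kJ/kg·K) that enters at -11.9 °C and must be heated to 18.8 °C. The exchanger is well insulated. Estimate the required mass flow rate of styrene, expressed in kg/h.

Heat released by hot stream: Q = 600 × 0.970 × (31.8 − -3.37) = 20469 kJ/h
Energy balance on cold side (adiabatic exchanger): Q = ṁ_c·Cp_c·(T_c,out − T_c,in)
ṁ_c = 20469 / [1.76 × (18.8 − -11.9)] = 378.83 kg/h

ṁ_c = 379 kg/h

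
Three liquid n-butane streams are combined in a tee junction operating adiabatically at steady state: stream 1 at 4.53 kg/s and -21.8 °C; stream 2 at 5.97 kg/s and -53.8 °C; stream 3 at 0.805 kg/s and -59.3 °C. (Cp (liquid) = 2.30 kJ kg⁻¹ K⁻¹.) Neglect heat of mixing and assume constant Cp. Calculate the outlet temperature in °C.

T_out = -41.4 °C

Adiabatic, steady state ⇒ Σ ṁᵢCp,ᵢ(T_out − Tᵢ) = 0
Σ ṁᵢCp,ᵢTᵢ = 4.53×2.30×-21.8 + 5.97×2.30×-53.8 + 0.805×2.30×-59.3 = -1075.7
Σ ṁᵢCp,ᵢ = 4.53×2.30 + 5.97×2.30 + 0.805×2.30 = 26.002
T_out = -1075.7 / 26.002 = -41.369 °C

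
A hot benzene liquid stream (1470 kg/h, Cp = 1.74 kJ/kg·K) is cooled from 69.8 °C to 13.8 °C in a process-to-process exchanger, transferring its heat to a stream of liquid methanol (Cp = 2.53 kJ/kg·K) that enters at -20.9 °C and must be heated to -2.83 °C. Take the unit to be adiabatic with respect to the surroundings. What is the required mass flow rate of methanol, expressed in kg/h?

ṁ_c = 3130 kg/h

Heat released by hot stream: Q = 1470 × 1.74 × (69.8 − 13.8) = 143240 kJ/h
Energy balance on cold side (adiabatic exchanger): Q = ṁ_c·Cp_c·(T_c,out − T_c,in)
ṁ_c = 143240 / [2.53 × (-2.83 − -20.9)] = 3133.1 kg/h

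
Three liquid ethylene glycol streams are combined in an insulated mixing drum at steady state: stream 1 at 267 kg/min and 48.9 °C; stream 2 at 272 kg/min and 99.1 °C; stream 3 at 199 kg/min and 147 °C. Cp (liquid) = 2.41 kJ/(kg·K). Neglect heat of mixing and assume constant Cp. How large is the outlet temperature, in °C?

T_out = 93.9 °C

Adiabatic, steady state ⇒ Σ ṁᵢCp,ᵢ(T_out − Tᵢ) = 0
Σ ṁᵢCp,ᵢTᵢ = 267×2.41×48.9 + 272×2.41×99.1 + 199×2.41×147 = 166930
Σ ṁᵢCp,ᵢ = 267×2.41 + 272×2.41 + 199×2.41 = 1778.6
T_out = 166930 / 1778.6 = 93.854 °C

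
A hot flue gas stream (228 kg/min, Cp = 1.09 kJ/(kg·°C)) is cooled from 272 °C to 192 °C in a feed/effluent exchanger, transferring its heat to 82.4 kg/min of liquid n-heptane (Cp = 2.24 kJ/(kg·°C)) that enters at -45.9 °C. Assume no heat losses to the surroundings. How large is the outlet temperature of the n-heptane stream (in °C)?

T_c,out = 61.8 °C

Heat released by hot stream: Q = 228 × 1.09 × (272 − 192) = 19882 kJ/min
Energy balance on cold side (adiabatic exchanger): Q = ṁ_c·Cp_c·(T_c,out − T_c,in)
T_c,out = -45.9 + 19882/(82.4 × 2.24) = 61.815 °C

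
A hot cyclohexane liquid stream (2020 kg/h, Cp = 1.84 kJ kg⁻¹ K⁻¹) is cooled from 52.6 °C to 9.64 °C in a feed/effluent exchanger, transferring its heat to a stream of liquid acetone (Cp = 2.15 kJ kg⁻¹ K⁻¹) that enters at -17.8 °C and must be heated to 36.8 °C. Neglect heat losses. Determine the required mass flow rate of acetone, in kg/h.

ṁ_c = 1360 kg/h

Heat released by hot stream: Q = 2020 × 1.84 × (52.6 − 9.64) = 159670 kJ/h
Energy balance on cold side (adiabatic exchanger): Q = ṁ_c·Cp_c·(T_c,out − T_c,in)
ṁ_c = 159670 / [2.15 × (36.8 − -17.8)] = 1360.2 kg/h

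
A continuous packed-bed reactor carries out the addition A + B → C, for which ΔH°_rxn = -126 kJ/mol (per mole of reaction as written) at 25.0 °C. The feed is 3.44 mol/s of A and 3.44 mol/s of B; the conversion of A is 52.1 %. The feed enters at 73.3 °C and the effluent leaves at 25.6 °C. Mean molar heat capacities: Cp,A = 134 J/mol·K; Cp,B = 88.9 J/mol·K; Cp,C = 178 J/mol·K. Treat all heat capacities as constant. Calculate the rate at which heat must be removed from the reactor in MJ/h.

Q_out = 945 MJ/h

Extent of reaction ξ = 0.521 × 3.44 = 1.7922 mol/s
Reaction term: ξ·ΔH°_rxn = 1.7922 × -126 = -225.82 kJ/s
Sensible, feed 73.3→25 °C: -37.035 kJ/s
Outlet flows (mol/s): A 1.6478, B 1.6478, C 1.7922
Sensible, products 25→25.6 °C: 0.41178 kJ/s
Q = ΔH = -262.45 kJ/s = -262.45 kW
Heat removed = 944.8 MJ/h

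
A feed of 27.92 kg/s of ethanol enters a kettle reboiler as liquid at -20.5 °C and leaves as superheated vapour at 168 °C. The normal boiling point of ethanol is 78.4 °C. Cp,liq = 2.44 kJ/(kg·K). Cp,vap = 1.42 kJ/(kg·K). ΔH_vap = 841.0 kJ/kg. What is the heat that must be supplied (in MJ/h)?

liquid -20.5→78.4 °C: 241.32 kJ/kg
vaporisation at 78.4 °C: 841 kJ/kg
vapour 78.4→168 °C: 127.23 kJ/kg
Δh = 241.32 + 841 + 127.23 = 1209.5 kJ/kg
Q = ṁ·Δh = 27.92 kg/s × 1209.5 kJ/kg = 33771 kJ/s
|Q| = 33771 kW = 121570 MJ/h

Q = 122000 MJ/h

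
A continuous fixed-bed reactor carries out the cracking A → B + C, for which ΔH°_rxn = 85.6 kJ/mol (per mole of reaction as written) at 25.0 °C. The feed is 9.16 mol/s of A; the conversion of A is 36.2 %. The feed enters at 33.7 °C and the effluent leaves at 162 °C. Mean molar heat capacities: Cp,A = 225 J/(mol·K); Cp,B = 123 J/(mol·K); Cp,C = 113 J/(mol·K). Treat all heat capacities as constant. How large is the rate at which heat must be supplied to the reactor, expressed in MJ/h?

Q_in = 1990 MJ/h

Extent of reaction ξ = 0.362 × 9.16 = 3.3159 mol/s
Reaction term: ξ·ΔH°_rxn = 3.3159 × 85.6 = 283.84 kJ/s
Sensible, feed 33.7→25 °C: -17.931 kJ/s
Outlet flows (mol/s): A 5.8441, B 3.3159, C 3.3159
Sensible, products 25→162 °C: 287.35 kJ/s
Q = ΔH = 553.27 kJ/s = 553.27 kW
Heat supplied = 1991.8 MJ/h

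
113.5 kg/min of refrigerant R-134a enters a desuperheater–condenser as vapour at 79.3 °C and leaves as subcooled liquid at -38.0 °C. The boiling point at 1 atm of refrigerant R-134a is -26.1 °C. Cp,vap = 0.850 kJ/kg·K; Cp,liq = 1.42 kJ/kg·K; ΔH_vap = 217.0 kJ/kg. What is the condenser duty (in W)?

vapour 79.3→-26.1 °C: -89.59 kJ/kg
condensation at -26.1 °C: -217 kJ/kg
liquid -26.1→-38.0 °C: -16.898 kJ/kg
Δh = -89.59 + -217 + -16.898 = -323.49 kJ/kg
Q = ṁ·Δh = 113.5 kg/min × -323.49 kJ/kg = -36716 kJ/min
|Q| = 611.93 kW = 611930 W

Q_c = 612000 W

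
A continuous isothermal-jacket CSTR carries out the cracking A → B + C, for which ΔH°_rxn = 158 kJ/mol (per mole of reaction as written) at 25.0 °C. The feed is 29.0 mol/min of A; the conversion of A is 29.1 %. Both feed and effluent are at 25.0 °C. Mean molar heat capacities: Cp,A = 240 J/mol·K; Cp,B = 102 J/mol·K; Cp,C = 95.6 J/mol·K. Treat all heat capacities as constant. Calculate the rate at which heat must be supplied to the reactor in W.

Extent of reaction ξ = 0.291 × 29.0 = 8.439 mol/min
Reaction term: ξ·ΔH°_rxn = 8.439 × 158 = 1333.4 kJ/min
Q = ΔH = 1333.4 kJ/min = 22.223 kW
Heat supplied = 22223 W

Q_in = 22200 W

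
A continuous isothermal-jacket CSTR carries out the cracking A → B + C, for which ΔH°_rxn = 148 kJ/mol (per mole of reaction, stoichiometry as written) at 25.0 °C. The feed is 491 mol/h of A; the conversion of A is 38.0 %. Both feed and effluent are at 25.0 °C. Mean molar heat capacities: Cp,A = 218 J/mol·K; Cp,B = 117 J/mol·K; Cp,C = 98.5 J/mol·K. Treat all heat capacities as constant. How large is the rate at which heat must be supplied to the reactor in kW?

Extent of reaction ξ = 0.380 × 491 = 186.58 mol/h
Reaction term: ξ·ΔH°_rxn = 186.58 × 148 = 27614 kJ/h
Q = ΔH = 27614 kJ/h = 7.6705 kW
Heat supplied = 7.6705 kW

Q_in = 7.67 kW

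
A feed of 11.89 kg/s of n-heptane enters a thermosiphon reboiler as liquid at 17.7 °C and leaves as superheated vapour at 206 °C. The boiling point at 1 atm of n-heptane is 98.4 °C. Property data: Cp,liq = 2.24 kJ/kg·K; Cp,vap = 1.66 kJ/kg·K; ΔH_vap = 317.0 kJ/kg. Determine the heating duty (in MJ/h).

Q = 29000 MJ/h

liquid 17.7→98.4 °C: 180.77 kJ/kg
vaporisation at 98.4 °C: 317 kJ/kg
vapour 98.4→206 °C: 178.62 kJ/kg
Δh = 180.77 + 317 + 178.62 = 676.38 kJ/kg
Q = ṁ·Δh = 11.89 kg/s × 676.38 kJ/kg = 8042.2 kJ/s
|Q| = 8042.2 kW = 28952 MJ/h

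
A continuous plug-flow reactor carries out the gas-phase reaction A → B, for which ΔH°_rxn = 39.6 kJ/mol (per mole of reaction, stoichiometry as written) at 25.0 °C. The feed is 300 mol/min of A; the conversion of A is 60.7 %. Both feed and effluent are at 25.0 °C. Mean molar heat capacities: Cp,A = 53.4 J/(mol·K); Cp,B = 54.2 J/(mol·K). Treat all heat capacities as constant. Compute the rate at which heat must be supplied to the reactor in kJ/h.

Q_in = 433000 kJ/h

Extent of reaction ξ = 0.607 × 300 = 182.1 mol/min
Reaction term: ξ·ΔH°_rxn = 182.1 × 39.6 = 7211.2 kJ/min
Q = ΔH = 7211.2 kJ/min = 120.19 kW
Heat supplied = 432670 kJ/h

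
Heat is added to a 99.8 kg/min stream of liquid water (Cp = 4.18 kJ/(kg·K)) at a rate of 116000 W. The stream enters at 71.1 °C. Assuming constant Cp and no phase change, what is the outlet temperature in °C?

Q = 116000 W = 6960 kJ/min
ΔT = Q/(ṁ·Cp) = 6960/(99.8×4.18) = 16.684 K
T_out = 71.1 + 16.684 = 87.784 °C

T_out = 87.8 °C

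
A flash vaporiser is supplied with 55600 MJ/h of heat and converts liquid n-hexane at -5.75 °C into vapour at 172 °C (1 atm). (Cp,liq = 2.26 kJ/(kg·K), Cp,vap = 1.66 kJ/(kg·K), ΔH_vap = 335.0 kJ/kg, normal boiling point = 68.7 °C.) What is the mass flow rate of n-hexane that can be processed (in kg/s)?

ṁ = 22.9 kg/s

Δh = 2.26×(68.7−-5.75) + 335.0 + 1.66×(172−68.7) = 674.73 kJ/kg
Q = 55600 MJ/h = 15444 kJ/s = 15444 kJ/s
ṁ = Q/Δh = 15444 / 674.73 = 22.89 kg/s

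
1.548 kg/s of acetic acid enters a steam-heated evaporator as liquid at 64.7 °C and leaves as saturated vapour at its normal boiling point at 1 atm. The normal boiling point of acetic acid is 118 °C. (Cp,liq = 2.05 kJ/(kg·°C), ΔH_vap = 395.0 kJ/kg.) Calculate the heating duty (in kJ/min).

liquid 64.7→118 °C: 109.26 kJ/kg
vaporisation at 118 °C: 395 kJ/kg
Δh = 109.26 + 395 = 504.26 kJ/kg
Q = ṁ·Δh = 1.548 kg/s × 504.26 kJ/kg = 780.6 kJ/s
|Q| = 780.6 kW = 46836 kJ/min

Q = 46800 kJ/min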